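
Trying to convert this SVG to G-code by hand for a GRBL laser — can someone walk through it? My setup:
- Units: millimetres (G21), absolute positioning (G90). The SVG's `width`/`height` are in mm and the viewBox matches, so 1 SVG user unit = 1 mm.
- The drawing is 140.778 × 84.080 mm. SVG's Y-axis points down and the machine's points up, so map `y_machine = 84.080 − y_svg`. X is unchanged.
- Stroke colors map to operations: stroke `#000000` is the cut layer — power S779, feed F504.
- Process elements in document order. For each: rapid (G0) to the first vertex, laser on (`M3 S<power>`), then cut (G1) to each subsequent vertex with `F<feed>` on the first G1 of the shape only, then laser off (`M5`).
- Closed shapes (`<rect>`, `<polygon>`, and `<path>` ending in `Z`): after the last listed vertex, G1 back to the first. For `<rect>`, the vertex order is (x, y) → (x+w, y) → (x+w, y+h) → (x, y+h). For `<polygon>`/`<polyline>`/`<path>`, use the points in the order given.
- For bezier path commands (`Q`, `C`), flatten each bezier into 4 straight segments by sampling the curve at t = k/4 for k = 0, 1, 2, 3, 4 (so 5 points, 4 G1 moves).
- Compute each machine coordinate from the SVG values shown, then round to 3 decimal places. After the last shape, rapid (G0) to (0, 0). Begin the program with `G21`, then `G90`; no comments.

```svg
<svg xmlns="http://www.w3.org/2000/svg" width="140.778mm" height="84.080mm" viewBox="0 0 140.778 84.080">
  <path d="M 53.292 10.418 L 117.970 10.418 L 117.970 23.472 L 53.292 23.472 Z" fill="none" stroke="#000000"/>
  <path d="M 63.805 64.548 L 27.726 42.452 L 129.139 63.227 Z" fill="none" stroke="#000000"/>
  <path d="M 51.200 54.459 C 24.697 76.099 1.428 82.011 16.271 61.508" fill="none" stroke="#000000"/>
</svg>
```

Since the viewBox matches the mm dimensions, user units are millimetres directly. The only transform is the Y-flip y_m = 84.080 − y_svg.

Shape 1 is a rectangle drawn with `<path>`. Its stroke #000000 means cut at S779, F504. After flipping Y the toolpath is (53.292,73.662) → (117.970,73.662) → (117.970,60.608) → (53.292,60.608) → (53.292,73.662), returning to the start.

Shape 2 is a closed polygon drawn with `<path>`. Its stroke #000000 means cut at S779, F504. After flipping Y the toolpath is (63.805,19.532) → (27.726,41.628) → (129.139,20.853) → (63.805,19.532), returning to the start.

Shape 3 is a cubic bezier drawn with `<path>`. Its stroke #000000 means cut at S779, F504. After flipping Y the toolpath is (51.200,29.621) → (32.474,16.507) → (18.231,10.293) → (11.740,11.981) → (16.271,22.572).

G21
G90
G0 X53.292 Y73.662
M3 S779
G1 X117.970 Y73.662 F504
G1 X117.970 Y60.608
G1 X53.292 Y60.608
G1 X53.292 Y73.662
M5
G0 X63.805 Y19.532
M3 S779
G1 X27.726 Y41.628 F504
G1 X129.139 Y20.853
G1 X63.805 Y19.532
M5
G0 X51.200 Y29.621
M3 S779
G1 X32.474 Y16.507 F504
G1 X18.231 Y10.293
G1 X11.740 Y11.981
G1 X16.271 Y22.572
M5
G0 X0.000 Y0.000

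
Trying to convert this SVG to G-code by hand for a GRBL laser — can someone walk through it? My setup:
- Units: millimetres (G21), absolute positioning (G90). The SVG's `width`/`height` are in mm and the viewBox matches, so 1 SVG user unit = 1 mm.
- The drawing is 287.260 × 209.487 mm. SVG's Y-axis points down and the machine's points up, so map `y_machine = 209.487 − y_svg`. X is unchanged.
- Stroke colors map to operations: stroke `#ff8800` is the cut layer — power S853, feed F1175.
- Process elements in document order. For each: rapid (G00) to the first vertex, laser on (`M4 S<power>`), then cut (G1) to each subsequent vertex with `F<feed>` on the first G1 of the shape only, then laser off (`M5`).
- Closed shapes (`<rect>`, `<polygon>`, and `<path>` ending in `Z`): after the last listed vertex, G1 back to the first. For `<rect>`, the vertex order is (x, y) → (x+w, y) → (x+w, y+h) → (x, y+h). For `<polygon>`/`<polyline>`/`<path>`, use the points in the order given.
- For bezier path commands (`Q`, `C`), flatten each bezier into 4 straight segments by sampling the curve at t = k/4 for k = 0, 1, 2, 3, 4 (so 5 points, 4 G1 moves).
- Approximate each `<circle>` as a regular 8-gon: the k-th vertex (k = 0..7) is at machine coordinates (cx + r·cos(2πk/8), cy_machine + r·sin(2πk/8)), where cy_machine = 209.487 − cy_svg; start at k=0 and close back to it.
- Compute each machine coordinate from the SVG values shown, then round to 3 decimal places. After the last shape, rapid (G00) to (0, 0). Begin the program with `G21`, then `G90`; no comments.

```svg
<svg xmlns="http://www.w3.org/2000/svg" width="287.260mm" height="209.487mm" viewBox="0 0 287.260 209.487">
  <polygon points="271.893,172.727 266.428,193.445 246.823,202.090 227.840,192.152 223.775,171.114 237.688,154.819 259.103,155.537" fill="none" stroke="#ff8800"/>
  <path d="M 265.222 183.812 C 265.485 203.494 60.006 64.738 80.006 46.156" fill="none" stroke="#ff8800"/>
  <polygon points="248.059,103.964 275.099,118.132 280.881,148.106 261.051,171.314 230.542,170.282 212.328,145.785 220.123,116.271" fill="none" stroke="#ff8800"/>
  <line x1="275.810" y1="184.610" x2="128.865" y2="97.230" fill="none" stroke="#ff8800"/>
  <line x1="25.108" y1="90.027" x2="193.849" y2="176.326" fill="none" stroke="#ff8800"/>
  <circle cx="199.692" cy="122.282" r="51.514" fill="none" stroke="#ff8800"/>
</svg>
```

Since the viewBox matches the mm dimensions, user units are millimetres directly. The only transform is the Y-flip y_m = 209.487 − y_svg.

Shape 1 is a regular polygon drawn with `<polygon>`. Its stroke #ff8800 means cut at S853, F1175. After flipping Y the toolpath is (271.893,36.760) → (266.428,16.042) → (246.823,7.397) → (227.840,17.335) → (223.775,38.373) → (237.688,54.668) → (259.103,53.950) → (271.893,36.760), returning to the start.

Shape 2 is a cubic bezier drawn with `<path>`. Its stroke #ff8800 means cut at S853, F1175. After flipping Y the toolpath is (265.222,25.675) → (233.580,36.267) → (165.213,80.154) → (100.545,131.215) → (80.006,163.331).

Shape 3 is a regular polygon drawn with `<polygon>`. Its stroke #ff8800 means cut at S853, F1175. After flipping Y the toolpath is (248.059,105.523) → (275.099,91.355) → (280.881,61.381) → (261.051,38.173) → (230.542,39.205) → (212.328,63.702) → (220.123,93.216) → (248.059,105.523), returning to the start.

Shape 4 is a line segment drawn with `<line>`. Its stroke #ff8800 means cut at S853, F1175. After flipping Y the toolpath is (275.810,24.877) → (128.865,112.257).

Shape 5 is a line segment drawn with `<line>`. Its stroke #ff8800 means cut at S853, F1175. After flipping Y the toolpath is (25.108,119.460) → (193.849,33.161).

Shape 6 is a circle drawn with `<circle>`. Its stroke #ff8800 means cut at S853, F1175. After flipping Y the toolpath is (251.206,87.205) → (236.118,123.631) → (199.692,138.719) → (163.266,123.631) → (148.178,87.205) → (163.266,50.779) → (199.692,35.691) → (236.118,50.779) → (251.206,87.205), returning to the start.

G21
G90
G00 X271.893 Y36.760
M4 S853
G1 X266.428 Y16.042 F1175
G1 X246.823 Y7.397
G1 X227.840 Y17.335
G1 X223.775 Y38.373
G1 X237.688 Y54.668
G1 X259.103 Y53.950
G1 X271.893 Y36.760
M5
G00 X265.222 Y25.675
M4 S853
G1 X233.580 Y36.267 F1175
G1 X165.213 Y80.154
G1 X100.545 Y131.215
G1 X80.006 Y163.331
M5
G00 X248.059 Y105.523
M4 S853
G1 X275.099 Y91.355 F1175
G1 X280.881 Y61.381
G1 X261.051 Y38.173
G1 X230.542 Y39.205
G1 X212.328 Y63.702
G1 X220.123 Y93.216
G1 X248.059 Y105.523
M5
G00 X275.810 Y24.877
M4 S853
G1 X128.865 Y112.257 F1175
M5
G00 X25.108 Y119.460
M4 S853
G1 X193.849 Y33.161 F1175
M5
G00 X251.206 Y87.205
M4 S853
G1 X236.118 Y123.631 F1175
G1 X199.692 Y138.719
G1 X163.266 Y123.631
G1 X148.178 Y87.205
G1 X163.266 Y50.779
G1 X199.692 Y35.691
G1 X236.118 Y50.779
G1 X251.206 Y87.205
M5
G00 X0.000 Y0.000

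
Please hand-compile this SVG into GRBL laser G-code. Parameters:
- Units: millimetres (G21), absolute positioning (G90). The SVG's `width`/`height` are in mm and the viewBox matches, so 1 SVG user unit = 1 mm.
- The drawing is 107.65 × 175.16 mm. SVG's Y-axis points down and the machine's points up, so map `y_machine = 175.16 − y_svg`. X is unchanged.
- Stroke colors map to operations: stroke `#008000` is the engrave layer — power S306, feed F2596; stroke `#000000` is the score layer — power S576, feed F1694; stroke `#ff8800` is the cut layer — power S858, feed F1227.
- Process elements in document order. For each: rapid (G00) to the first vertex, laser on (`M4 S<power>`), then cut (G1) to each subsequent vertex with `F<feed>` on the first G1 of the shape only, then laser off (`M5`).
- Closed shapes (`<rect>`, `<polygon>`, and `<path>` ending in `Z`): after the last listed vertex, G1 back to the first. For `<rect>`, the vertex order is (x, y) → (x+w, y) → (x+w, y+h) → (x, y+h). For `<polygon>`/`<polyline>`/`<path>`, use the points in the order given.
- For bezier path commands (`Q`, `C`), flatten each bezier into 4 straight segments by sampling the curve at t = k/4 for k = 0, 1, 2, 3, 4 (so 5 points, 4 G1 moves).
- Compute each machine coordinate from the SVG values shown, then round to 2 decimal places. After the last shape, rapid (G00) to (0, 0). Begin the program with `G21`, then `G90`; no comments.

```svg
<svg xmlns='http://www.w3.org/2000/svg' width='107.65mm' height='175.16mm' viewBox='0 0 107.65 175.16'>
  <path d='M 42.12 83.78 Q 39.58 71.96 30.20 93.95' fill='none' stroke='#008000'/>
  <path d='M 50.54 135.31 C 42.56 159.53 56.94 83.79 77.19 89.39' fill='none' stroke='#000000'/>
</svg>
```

Since the viewBox matches the mm dimensions, user units are millimetres directly. The only transform is the Y-flip y_m = 175.16 − y_svg.

Shape 1 is a quadratic bezier drawn with `<path>`. Its stroke #008000 means engrave at S306, F2596. After flipping Y the toolpath is (42.12,91.38) → (40.42,95.18) → (37.87,94.75) → (34.46,90.09) → (30.20,81.21).

Shape 2 is a cubic bezier drawn with `<path>`. Its stroke #000000 means score at S576, F1694. After flipping Y the toolpath is (50.54,39.85) → (48.49,37.59) → (53.28,55.83) → (63.36,77.55) → (77.19,85.77).

G21
G90
G00 X42.12 Y91.38
M4 S306
G1 X40.42 Y95.18 F2596
G1 X37.87 Y94.75
G1 X34.46 Y90.09
G1 X30.20 Y81.21
M5
G00 X50.54 Y39.85
M4 S576
G1 X48.49 Y37.59 F1694
G1 X53.28 Y55.83
G1 X63.36 Y77.55
G1 X77.19 Y85.77
M5
G00 X0.00 Y0.00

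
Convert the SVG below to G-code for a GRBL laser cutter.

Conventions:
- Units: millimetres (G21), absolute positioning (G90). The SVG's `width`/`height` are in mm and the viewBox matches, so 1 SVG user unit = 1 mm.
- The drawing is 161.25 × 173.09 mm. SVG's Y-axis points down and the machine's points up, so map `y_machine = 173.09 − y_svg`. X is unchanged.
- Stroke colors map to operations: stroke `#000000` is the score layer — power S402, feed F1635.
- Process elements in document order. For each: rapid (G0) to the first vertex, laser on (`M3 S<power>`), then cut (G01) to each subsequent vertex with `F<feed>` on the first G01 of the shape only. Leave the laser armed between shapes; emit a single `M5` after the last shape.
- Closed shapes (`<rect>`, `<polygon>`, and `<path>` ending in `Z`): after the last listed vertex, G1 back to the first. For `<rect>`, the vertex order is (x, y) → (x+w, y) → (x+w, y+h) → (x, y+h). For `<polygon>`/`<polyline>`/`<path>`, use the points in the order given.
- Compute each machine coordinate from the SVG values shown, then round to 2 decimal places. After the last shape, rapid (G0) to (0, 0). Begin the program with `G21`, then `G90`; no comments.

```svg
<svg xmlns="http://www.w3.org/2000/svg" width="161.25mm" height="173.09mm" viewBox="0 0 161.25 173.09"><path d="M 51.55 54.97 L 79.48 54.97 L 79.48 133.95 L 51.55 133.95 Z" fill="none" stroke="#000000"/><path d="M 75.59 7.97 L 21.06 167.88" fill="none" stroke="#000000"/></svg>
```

G21
G90
G0 X51.55 Y118.12
M3 S402
G01 X79.48 Y118.12 F1635
G01 X79.48 Y39.14
G01 X51.55 Y39.14
G01 X51.55 Y118.12
G0 X75.59 Y165.12
M3 S402
G01 X21.06 Y5.21 F1635
M5
G0 X0.00 Y0.00

viewBox `0 0 161.25 173.09` with mm width/height → 1 unit = 1 mm. Flip: y_m = 173.09 − y_svg.

**Shape 1** — `<path>` rectangle, stroke `#000000` → score (S402, F1635). Machine vertices: (51.55,118.12) → (79.48,118.12) → (79.48,39.14) → (51.55,39.14) → (51.55,118.12). Closed: final G1 returns to the first vertex.

**Shape 2** — `<path>` line segment, stroke `#000000` → score (S402, F1635). Machine vertices: (75.59,165.12) → (21.06,5.21). Open path.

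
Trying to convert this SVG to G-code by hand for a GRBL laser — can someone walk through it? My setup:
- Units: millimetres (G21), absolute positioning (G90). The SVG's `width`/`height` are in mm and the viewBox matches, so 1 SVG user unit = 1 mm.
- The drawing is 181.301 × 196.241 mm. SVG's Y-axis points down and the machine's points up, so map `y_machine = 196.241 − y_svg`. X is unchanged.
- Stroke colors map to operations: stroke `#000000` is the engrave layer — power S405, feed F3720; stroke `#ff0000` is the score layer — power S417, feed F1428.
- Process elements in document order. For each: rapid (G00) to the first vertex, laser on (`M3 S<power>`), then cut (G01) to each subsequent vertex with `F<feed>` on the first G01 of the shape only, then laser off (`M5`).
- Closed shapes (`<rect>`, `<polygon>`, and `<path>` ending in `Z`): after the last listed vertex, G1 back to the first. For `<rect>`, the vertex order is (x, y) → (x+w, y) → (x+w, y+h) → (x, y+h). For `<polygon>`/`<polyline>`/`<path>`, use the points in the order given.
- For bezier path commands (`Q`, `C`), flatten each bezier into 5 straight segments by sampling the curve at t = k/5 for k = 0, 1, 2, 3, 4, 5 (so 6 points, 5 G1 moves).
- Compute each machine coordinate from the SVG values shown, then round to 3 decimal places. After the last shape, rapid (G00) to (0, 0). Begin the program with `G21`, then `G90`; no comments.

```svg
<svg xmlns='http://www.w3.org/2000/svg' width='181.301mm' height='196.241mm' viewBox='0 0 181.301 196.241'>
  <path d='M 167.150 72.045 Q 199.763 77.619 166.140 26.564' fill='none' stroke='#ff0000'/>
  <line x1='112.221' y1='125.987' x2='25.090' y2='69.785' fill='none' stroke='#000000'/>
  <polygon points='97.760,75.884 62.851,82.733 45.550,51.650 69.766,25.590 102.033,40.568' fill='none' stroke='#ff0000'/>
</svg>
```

viewBox `0 0 181.301 196.241` with mm width/height → 1 unit = 1 mm. Flip: y_m = 196.241 − y_svg.

**Shape 1** — `<path>` quadratic bezier, stroke `#ff0000` → score (S417, F1428). Control points (SVG): P0=(167.150,72.045), P1=(199.763,77.619), P2=(166.140,26.564); sampled at t=k/5. Machine vertices: (167.150,124.196) → (177.546,124.232) → (182.643,128.797) → (182.441,137.894) → (176.940,151.520) → (166.140,169.677). Open path.

**Shape 2** — `<line>` line segment, stroke `#000000` → engrave (S405, F3720). Machine vertices: (112.221,70.254) → (25.090,126.456). Open path.

**Shape 3** — `<polygon>` regular polygon, stroke `#ff0000` → score (S417, F1428). Machine vertices: (97.760,120.357) → (62.851,113.508) → (45.550,144.591) → (69.766,170.651) → (102.033,155.673) → (97.760,120.357). Closed: final G1 returns to the first vertex.

G21
G90
G00 X167.150 Y124.196
M3 S417
G01 X177.546 Y124.232 F1428
G01 X182.643 Y128.797
G01 X182.441 Y137.894
G01 X176.940 Y151.520
G01 X166.140 Y169.677
M5
G00 X112.221 Y70.254
M3 S405
G01 X25.090 Y126.456 F3720
M5
G00 X97.760 Y120.357
M3 S417
G01 X62.851 Y113.508 F1428
G01 X45.550 Y144.591
G01 X69.766 Y170.651
G01 X102.033 Y155.673
G01 X97.760 Y120.357
M5
G00 X0.000 Y0.000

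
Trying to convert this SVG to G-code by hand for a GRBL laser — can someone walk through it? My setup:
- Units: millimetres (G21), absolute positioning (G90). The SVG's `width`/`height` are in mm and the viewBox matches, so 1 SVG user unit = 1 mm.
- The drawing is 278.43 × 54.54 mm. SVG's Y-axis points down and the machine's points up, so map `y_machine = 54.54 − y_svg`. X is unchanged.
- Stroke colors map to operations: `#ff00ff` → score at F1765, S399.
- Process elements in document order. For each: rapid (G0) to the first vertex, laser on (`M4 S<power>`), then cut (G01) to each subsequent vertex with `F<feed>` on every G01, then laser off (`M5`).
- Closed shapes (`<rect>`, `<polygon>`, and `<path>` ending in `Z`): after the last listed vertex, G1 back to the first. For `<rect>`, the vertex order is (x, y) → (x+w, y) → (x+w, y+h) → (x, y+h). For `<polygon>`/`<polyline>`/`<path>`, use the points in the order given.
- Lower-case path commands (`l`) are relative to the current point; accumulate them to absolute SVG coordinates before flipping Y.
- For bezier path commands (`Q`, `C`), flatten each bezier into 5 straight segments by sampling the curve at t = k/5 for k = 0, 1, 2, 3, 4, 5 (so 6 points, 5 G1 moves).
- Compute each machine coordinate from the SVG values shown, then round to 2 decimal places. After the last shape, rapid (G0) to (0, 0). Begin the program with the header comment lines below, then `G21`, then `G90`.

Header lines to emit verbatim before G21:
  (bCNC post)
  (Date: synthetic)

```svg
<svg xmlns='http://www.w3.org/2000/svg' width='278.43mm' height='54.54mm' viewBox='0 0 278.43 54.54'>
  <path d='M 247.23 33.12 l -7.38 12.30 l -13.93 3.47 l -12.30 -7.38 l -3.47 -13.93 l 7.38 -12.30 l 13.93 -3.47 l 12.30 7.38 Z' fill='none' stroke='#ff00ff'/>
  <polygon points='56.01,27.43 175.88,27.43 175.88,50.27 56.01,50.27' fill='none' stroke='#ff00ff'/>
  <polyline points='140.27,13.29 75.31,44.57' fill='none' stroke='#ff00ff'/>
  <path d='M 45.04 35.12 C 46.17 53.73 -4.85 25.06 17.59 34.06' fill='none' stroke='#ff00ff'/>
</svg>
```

Since the viewBox matches the mm dimensions, user units are millimetres directly. The only transform is the Y-flip y_m = 54.54 − y_svg.

Shape 1 is a regular polygon drawn with `<path>`. Its stroke #ff00ff means score at S399, F1765. After flipping Y the toolpath is (247.23,21.42) → (239.85,9.12) → (225.92,5.65) → (213.62,13.03) → (210.15,26.96) → (217.53,39.26) → (231.46,42.73) → (243.76,35.35) → (247.23,21.42), returning to the start.

Shape 2 is a rectangle drawn with `<polygon>`. Its stroke #ff00ff means score at S399, F1765. After flipping Y the toolpath is (56.01,27.11) → (175.88,27.11) → (175.88,4.27) → (56.01,4.27) → (56.01,27.11), returning to the start.

Shape 3 is a line segment drawn with `<polyline>`. Its stroke #ff00ff means score at S399, F1765. After flipping Y the toolpath is (140.27,41.25) → (75.31,9.97).

Shape 4 is a cubic bezier drawn with `<path>`. Its stroke #ff00ff means score at S399, F1765. After flipping Y the toolpath is (45.04,19.42) → (40.46,13.25) → (29.40,14.35) → (17.88,18.64) → (11.94,22.04) → (17.59,20.48).

(bCNC post)
(Date: synthetic)
G21
G90
G0 X247.23 Y21.42
M4 S399
G01 X239.85 Y9.12 F1765
G01 X225.92 Y5.65 F1765
G01 X213.62 Y13.03 F1765
G01 X210.15 Y26.96 F1765
G01 X217.53 Y39.26 F1765
G01 X231.46 Y42.73 F1765
G01 X243.76 Y35.35 F1765
G01 X247.23 Y21.42 F1765
M5
G0 X56.01 Y27.11
M4 S399
G01 X175.88 Y27.11 F1765
G01 X175.88 Y4.27 F1765
G01 X56.01 Y4.27 F1765
G01 X56.01 Y27.11 F1765
M5
G0 X140.27 Y41.25
M4 S399
G01 X75.31 Y9.97 F1765
M5
G0 X45.04 Y19.42
M4 S399
G01 X40.46 Y13.25 F1765
G01 X29.40 Y14.35 F1765
G01 X17.88 Y18.64 F1765
G01 X11.94 Y22.04 F1765
G01 X17.59 Y20.48 F1765
M5
G0 X0.00 Y0.00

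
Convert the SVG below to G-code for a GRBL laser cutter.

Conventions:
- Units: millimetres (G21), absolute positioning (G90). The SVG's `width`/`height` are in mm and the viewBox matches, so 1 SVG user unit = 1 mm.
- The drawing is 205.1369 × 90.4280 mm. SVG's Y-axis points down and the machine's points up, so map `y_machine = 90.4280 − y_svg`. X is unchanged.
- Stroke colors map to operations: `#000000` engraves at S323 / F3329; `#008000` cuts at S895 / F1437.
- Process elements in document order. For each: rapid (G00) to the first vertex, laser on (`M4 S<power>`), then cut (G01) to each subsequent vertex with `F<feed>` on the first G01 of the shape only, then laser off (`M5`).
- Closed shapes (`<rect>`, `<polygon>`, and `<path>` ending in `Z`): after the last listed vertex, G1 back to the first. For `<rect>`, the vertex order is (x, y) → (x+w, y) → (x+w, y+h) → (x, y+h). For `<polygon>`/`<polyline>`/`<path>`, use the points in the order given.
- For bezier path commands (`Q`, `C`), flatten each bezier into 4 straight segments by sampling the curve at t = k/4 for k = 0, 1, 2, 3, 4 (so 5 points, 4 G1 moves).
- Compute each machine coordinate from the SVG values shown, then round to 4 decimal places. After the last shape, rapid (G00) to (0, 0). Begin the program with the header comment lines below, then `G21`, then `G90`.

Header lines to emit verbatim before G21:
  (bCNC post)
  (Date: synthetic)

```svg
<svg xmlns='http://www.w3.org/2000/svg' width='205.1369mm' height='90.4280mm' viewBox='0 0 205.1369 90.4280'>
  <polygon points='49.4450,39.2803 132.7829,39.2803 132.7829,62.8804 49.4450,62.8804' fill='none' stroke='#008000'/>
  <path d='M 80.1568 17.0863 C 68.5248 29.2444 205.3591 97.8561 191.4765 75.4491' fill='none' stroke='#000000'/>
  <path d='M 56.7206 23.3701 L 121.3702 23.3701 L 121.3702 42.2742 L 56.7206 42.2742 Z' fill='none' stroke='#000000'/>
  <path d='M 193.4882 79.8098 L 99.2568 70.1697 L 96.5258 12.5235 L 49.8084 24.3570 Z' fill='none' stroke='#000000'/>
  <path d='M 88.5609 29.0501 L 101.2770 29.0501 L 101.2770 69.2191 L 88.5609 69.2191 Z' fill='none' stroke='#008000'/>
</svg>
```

1 u = 1 mm; y_m = 90.4280 − y.

[1] `<polygon>` rectangle, #008000→cut S895 F1437: (49.4450,51.1477) → (132.7829,51.1477) → (132.7829,27.5476) → (49.4450,27.5476) → (49.4450,51.1477) (closed)

[2] `<path>` cubic bezier, #000000→engrave S323 F3329: (80.1568,73.3417) → (94.5955,55.9423) → (136.6606,31.1984) → (178.3038,12.9354) → (191.4765,14.9789)

[3] `<path>` rectangle, #000000→engrave S323 F3329: (56.7206,67.0579) → (121.3702,67.0579) → (121.3702,48.1538) → (56.7206,48.1538) → (56.7206,67.0579) (closed)

[4] `<path>` closed polygon, #000000→engrave S323 F3329: (193.4882,10.6182) → (99.2568,20.2583) → (96.5258,77.9045) → (49.8084,66.0710) → (193.4882,10.6182) (closed)

[5] `<path>` rectangle, #008000→cut S895 F1437: (88.5609,61.3779) → (101.2770,61.3779) → (101.2770,21.2089) → (88.5609,21.2089) → (88.5609,61.3779) (closed)

(bCNC post)
(Date: synthetic)
G21
G90
G00 X49.4450 Y51.1477
M4 S895
G01 X132.7829 Y51.1477 F1437
G01 X132.7829 Y27.5476
G01 X49.4450 Y27.5476
G01 X49.4450 Y51.1477
M5
G00 X80.1568 Y73.3417
M4 S323
G01 X94.5955 Y55.9423 F3329
G01 X136.6606 Y31.1984
G01 X178.3038 Y12.9354
G01 X191.4765 Y14.9789
M5
G00 X56.7206 Y67.0579
M4 S323
G01 X121.3702 Y67.0579 F3329
G01 X121.3702 Y48.1538
G01 X56.7206 Y48.1538
G01 X56.7206 Y67.0579
M5
G00 X193.4882 Y10.6182
M4 S323
G01 X99.2568 Y20.2583 F3329
G01 X96.5258 Y77.9045
G01 X49.8084 Y66.0710
G01 X193.4882 Y10.6182
M5
G00 X88.5609 Y61.3779
M4 S895
G01 X101.2770 Y61.3779 F1437
G01 X101.2770 Y21.2089
G01 X88.5609 Y21.2089
G01 X88.5609 Y61.3779
M5
G00 X0.0000 Y0.0000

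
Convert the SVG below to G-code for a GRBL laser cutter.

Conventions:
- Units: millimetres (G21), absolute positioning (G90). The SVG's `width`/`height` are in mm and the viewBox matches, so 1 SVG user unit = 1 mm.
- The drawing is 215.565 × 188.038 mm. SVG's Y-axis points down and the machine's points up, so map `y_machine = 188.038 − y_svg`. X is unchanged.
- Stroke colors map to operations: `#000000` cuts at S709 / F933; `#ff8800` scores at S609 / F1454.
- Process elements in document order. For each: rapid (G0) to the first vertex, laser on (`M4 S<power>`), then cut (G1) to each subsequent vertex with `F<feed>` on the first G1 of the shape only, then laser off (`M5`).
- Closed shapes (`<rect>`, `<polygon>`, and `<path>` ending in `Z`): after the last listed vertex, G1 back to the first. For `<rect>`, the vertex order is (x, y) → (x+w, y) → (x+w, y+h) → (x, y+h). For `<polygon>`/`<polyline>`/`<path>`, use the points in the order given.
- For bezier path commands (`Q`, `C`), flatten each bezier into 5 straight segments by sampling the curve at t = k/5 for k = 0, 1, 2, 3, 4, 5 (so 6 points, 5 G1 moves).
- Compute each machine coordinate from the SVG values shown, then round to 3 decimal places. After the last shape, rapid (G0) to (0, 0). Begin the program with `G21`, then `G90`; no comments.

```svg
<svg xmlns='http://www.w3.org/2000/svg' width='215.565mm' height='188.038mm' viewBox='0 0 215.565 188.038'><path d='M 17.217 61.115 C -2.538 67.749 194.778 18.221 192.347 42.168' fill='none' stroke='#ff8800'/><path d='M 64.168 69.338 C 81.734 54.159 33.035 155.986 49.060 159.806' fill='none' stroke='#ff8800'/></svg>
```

viewBox `0 0 215.565 188.038` with mm width/height → 1 unit = 1 mm. Flip: y_m = 188.038 − y_svg.

**Shape 1** — `<path>` cubic bezier, stroke `#ff8800` → score (S609, F1454). Control points (SVG): P0=(17.217,61.115), P1=(-2.538,67.749), P2=(194.778,18.221), P3=(192.347,42.168); sampled at t=k/5. Machine vertices: (17.217,126.923) → (28.078,128.645) → (71.029,137.623) → (126.062,147.635) → (173.171,152.458) → (192.347,145.870). Open path.

**Shape 2** — `<path>` cubic bezier, stroke `#ff8800` → score (S609, F1454). Control points (SVG): P0=(64.168,69.338), P1=(81.734,54.159), P2=(33.035,155.986), P3=(49.060,159.806); sampled at t=k/5. Machine vertices: (64.168,118.700) → (67.804,115.487) → (61.823,94.513) → (52.514,66.099) → (46.164,40.565) → (49.060,28.232). Open path.

G21
G90
G0 X17.217 Y126.923
M4 S609
G1 X28.078 Y128.645 F1454
G1 X71.029 Y137.623
G1 X126.062 Y147.635
G1 X173.171 Y152.458
G1 X192.347 Y145.870
M5
G0 X64.168 Y118.700
M4 S609
G1 X67.804 Y115.487 F1454
G1 X61.823 Y94.513
G1 X52.514 Y66.099
G1 X46.164 Y40.565
G1 X49.060 Y28.232
M5
G0 X0.000 Y0.000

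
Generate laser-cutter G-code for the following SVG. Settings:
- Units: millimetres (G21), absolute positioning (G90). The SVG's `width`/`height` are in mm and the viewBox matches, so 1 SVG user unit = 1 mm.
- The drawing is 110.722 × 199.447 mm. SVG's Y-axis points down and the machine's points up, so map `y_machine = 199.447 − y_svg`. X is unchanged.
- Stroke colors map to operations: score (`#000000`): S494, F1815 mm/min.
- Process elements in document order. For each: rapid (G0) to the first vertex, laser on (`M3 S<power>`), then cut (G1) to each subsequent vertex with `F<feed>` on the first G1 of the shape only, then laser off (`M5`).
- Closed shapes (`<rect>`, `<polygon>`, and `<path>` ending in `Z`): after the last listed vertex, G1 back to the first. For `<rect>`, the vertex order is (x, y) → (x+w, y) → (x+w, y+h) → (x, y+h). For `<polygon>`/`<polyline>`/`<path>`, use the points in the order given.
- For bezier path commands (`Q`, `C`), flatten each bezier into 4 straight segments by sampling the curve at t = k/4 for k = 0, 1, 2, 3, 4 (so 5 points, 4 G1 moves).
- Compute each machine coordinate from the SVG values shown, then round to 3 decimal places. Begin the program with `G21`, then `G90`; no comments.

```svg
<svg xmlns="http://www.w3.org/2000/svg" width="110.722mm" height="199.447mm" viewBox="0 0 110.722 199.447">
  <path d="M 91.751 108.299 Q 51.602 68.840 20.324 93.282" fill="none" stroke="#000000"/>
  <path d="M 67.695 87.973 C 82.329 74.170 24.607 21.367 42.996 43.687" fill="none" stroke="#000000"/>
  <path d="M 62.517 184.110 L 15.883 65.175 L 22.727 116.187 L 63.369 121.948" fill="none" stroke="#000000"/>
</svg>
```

G21
G90
G0 X91.751 Y91.148
M3 S494
G1 X72.231 Y106.884 F1815
G1 X53.820 Y114.632
G1 X36.517 Y114.392
G1 X20.324 Y106.165
M5
G0 X67.695 Y111.474
M3 S494
G1 X67.424 Y127.356 F1815
G1 X53.937 Y147.163
G1 X41.155 Y160.198
G1 X42.996 Y155.760
M5
G0 X62.517 Y15.337
M3 S494
G1 X15.883 Y134.272 F1815
G1 X22.727 Y83.260
G1 X63.369 Y77.499
M5

1 u = 1 mm; y_m = 199.447 − y.

[1] `<path>` quadratic bezier, #000000→score S494 F1815: (91.751,91.148) → (72.231,106.884) → (53.820,114.632) → (36.517,114.392) → (20.324,106.165)

[2] `<path>` cubic bezier, #000000→score S494 F1815: (67.695,111.474) → (67.424,127.356) → (53.937,147.163) → (41.155,160.198) → (42.996,155.760)

[3] `<path>` open polyline, #000000→score S494 F1815: (62.517,15.337) → (15.883,134.272) → (22.727,83.260) → (63.369,77.499)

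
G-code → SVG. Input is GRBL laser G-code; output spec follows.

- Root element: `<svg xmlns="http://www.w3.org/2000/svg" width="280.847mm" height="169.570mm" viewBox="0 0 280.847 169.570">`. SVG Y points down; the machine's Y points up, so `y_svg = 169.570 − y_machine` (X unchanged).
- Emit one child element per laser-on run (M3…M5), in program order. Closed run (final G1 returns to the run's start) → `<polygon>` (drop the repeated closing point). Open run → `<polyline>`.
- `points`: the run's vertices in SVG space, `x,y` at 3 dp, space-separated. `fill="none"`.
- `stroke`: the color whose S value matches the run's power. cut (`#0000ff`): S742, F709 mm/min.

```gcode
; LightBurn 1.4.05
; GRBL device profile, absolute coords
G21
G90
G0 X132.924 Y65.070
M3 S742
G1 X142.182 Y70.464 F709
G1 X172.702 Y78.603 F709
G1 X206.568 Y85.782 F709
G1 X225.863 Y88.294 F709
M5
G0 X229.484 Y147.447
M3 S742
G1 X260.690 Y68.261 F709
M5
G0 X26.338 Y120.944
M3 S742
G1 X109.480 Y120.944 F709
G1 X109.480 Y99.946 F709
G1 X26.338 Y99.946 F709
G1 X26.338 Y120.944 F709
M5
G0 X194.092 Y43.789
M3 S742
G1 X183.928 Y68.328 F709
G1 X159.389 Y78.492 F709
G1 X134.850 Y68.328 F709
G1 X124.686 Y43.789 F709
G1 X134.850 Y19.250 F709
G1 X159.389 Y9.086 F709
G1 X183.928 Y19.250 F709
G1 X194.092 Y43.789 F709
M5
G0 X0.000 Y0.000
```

y_svg = 169.570 − y_m. Every run uses S742, so all elements get stroke `#0000ff` (cut).

[1] open run; points: 132.924,104.500 142.182,99.106 172.702,90.967 206.568,83.788 225.863,81.276

[2] open run; points: 229.484,22.123 260.690,101.309

[3] closed run; points: 26.338,48.626 109.480,48.626 109.480,69.624 26.338,69.624

[4] closed run; points: 194.092,125.781 183.928,101.242 159.389,91.078 134.850,101.242 124.686,125.781 134.850,150.320 159.389,160.484 183.928,150.320

<svg xmlns="http://www.w3.org/2000/svg" width="280.847mm" height="169.570mm" viewBox="0 0 280.847 169.570">
  <polyline points="132.924,104.500 142.182,99.106 172.702,90.967 206.568,83.788 225.863,81.276" fill="none" stroke="#0000ff"/>
  <polyline points="229.484,22.123 260.690,101.309" fill="none" stroke="#0000ff"/>
  <polygon points="26.338,48.626 109.480,48.626 109.480,69.624 26.338,69.624" fill="none" stroke="#0000ff"/>
  <polygon points="194.092,125.781 183.928,101.242 159.389,91.078 134.850,101.242 124.686,125.781 134.850,150.320 159.389,160.484 183.928,150.320" fill="none" stroke="#0000ff"/>
</svg>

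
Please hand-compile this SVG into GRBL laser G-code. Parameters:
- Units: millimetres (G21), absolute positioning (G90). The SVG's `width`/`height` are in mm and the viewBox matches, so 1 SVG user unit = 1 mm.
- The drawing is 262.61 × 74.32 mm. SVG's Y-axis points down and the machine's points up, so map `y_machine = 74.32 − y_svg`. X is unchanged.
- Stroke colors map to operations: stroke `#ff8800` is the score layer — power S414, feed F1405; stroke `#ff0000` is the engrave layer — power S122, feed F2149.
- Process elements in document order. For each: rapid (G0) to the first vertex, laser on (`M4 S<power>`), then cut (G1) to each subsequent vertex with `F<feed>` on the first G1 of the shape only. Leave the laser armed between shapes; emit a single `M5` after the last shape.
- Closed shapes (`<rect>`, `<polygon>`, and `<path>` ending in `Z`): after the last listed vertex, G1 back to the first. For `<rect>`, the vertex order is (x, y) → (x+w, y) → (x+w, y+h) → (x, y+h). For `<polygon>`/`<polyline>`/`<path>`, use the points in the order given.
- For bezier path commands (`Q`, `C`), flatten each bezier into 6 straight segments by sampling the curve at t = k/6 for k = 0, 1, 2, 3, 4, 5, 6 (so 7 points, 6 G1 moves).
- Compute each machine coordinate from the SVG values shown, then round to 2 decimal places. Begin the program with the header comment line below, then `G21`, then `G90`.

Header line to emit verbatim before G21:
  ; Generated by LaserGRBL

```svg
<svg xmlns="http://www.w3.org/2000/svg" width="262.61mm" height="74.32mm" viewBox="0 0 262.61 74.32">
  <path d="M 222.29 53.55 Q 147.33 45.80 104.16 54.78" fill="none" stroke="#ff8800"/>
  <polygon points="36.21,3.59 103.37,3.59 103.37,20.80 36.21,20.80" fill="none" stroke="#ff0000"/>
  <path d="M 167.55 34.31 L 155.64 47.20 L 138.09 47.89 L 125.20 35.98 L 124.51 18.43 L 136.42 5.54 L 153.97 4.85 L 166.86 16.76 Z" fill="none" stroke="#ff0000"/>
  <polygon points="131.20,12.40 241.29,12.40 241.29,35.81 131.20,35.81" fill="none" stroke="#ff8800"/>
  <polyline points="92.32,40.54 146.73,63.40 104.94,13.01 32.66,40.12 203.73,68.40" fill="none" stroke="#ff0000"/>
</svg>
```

Since the viewBox matches the mm dimensions, user units are millimetres directly. The only transform is the Y-flip y_m = 74.32 − y_svg.

Shape 1 is a quadratic bezier drawn with `<path>`. Its stroke #ff8800 means score at S414, F1405. After flipping Y the toolpath is (222.29,20.77) → (198.19,22.89) → (175.85,24.08) → (155.28,24.34) → (136.47,23.67) → (119.43,22.07) → (104.16,19.54).

Shape 2 is a rectangle drawn with `<polygon>`. Its stroke #ff0000 means engrave at S122, F2149. After flipping Y the toolpath is (36.21,70.73) → (103.37,70.73) → (103.37,53.52) → (36.21,53.52) → (36.21,70.73), returning to the start.

Shape 3 is a regular polygon drawn with `<path>`. Its stroke #ff0000 means engrave at S122, F2149. After flipping Y the toolpath is (167.55,40.01) → (155.64,27.12) → (138.09,26.43) → (125.20,38.34) → (124.51,55.89) → (136.42,68.78) → (153.97,69.47) → (166.86,57.56) → (167.55,40.01), returning to the start.

Shape 4 is a rectangle drawn with `<polygon>`. Its stroke #ff8800 means score at S414, F1405. After flipping Y the toolpath is (131.20,61.92) → (241.29,61.92) → (241.29,38.51) → (131.20,38.51) → (131.20,61.92), returning to the start.

Shape 5 is a open polyline drawn with `<polyline>`. Its stroke #ff0000 means engrave at S122, F2149. After flipping Y the toolpath is (92.32,33.78) → (146.73,10.92) → (104.94,61.31) → (32.66,34.20) → (203.73,5.92).

; Generated by LaserGRBL
G21
G90
G0 X222.29 Y20.77
M4 S414
G1 X198.19 Y22.89 F1405
G1 X175.85 Y24.08
G1 X155.28 Y24.34
G1 X136.47 Y23.67
G1 X119.43 Y22.07
G1 X104.16 Y19.54
G0 X36.21 Y70.73
M4 S122
G1 X103.37 Y70.73 F2149
G1 X103.37 Y53.52
G1 X36.21 Y53.52
G1 X36.21 Y70.73
G0 X167.55 Y40.01
M4 S122
G1 X155.64 Y27.12 F2149
G1 X138.09 Y26.43
G1 X125.20 Y38.34
G1 X124.51 Y55.89
G1 X136.42 Y68.78
G1 X153.97 Y69.47
G1 X166.86 Y57.56
G1 X167.55 Y40.01
G0 X131.20 Y61.92
M4 S414
G1 X241.29 Y61.92 F1405
G1 X241.29 Y38.51
G1 X131.20 Y38.51
G1 X131.20 Y61.92
G0 X92.32 Y33.78
M4 S122
G1 X146.73 Y10.92 F2149
G1 X104.94 Y61.31
G1 X32.66 Y34.20
G1 X203.73 Y5.92
M5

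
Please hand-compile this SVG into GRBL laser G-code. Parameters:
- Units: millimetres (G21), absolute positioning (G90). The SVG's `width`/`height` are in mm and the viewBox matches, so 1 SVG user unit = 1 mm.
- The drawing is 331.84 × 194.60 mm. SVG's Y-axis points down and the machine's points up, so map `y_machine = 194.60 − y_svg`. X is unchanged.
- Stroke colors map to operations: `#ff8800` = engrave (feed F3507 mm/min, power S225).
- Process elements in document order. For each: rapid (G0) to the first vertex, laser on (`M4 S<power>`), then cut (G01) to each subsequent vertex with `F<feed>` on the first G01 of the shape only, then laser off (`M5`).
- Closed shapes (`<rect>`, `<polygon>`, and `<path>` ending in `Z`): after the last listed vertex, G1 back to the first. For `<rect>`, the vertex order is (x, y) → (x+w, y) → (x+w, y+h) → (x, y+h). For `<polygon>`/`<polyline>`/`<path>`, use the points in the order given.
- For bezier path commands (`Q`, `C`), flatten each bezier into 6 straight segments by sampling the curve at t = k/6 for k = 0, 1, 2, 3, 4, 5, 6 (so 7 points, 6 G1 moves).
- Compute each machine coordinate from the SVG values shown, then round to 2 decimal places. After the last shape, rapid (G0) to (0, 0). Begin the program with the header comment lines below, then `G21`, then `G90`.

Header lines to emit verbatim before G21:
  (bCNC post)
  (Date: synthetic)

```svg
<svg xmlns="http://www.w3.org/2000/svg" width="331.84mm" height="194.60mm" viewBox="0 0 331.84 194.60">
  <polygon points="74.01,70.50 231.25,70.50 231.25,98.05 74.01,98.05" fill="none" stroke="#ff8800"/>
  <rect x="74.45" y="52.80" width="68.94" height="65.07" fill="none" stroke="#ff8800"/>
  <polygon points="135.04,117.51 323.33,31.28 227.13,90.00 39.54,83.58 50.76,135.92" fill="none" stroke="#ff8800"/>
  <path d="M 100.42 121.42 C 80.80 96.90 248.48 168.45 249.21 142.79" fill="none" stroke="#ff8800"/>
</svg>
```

Since the viewBox matches the mm dimensions, user units are millimetres directly. The only transform is the Y-flip y_m = 194.60 − y_svg.

Shape 1 is a rectangle drawn with `<polygon>`. Its stroke #ff8800 means engrave at S225, F3507. After flipping Y the toolpath is (74.01,124.10) → (231.25,124.10) → (231.25,96.55) → (74.01,96.55) → (74.01,124.10), returning to the start.

Shape 2 is a rectangle drawn with `<rect>`. Its stroke #ff8800 means engrave at S225, F3507. After flipping Y the toolpath is (74.45,141.80) → (143.39,141.80) → (143.39,76.73) → (74.45,76.73) → (74.45,141.80), returning to the start.

Shape 3 is a closed polygon drawn with `<polygon>`. Its stroke #ff8800 means engrave at S225, F3507. After flipping Y the toolpath is (135.04,77.09) → (323.33,163.32) → (227.13,104.60) → (39.54,111.02) → (50.76,58.68) → (135.04,77.09), returning to the start.

Shape 4 is a cubic bezier drawn with `<path>`. Its stroke #ff8800 means engrave at S225, F3507. After flipping Y the toolpath is (100.42,73.18) → (104.58,78.33) → (130.11,72.84) → (167.18,62.07) → (205.95,51.39) → (236.57,46.19) → (249.21,51.81).

(bCNC post)
(Date: synthetic)
G21
G90
G0 X74.01 Y124.10
M4 S225
G01 X231.25 Y124.10 F3507
G01 X231.25 Y96.55
G01 X74.01 Y96.55
G01 X74.01 Y124.10
M5
G0 X74.45 Y141.80
M4 S225
G01 X143.39 Y141.80 F3507
G01 X143.39 Y76.73
G01 X74.45 Y76.73
G01 X74.45 Y141.80
M5
G0 X135.04 Y77.09
M4 S225
G01 X323.33 Y163.32 F3507
G01 X227.13 Y104.60
G01 X39.54 Y111.02
G01 X50.76 Y58.68
G01 X135.04 Y77.09
M5
G0 X100.42 Y73.18
M4 S225
G01 X104.58 Y78.33 F3507
G01 X130.11 Y72.84
G01 X167.18 Y62.07
G01 X205.95 Y51.39
G01 X236.57 Y46.19
G01 X249.21 Y51.81
M5
G0 X0.00 Y0.00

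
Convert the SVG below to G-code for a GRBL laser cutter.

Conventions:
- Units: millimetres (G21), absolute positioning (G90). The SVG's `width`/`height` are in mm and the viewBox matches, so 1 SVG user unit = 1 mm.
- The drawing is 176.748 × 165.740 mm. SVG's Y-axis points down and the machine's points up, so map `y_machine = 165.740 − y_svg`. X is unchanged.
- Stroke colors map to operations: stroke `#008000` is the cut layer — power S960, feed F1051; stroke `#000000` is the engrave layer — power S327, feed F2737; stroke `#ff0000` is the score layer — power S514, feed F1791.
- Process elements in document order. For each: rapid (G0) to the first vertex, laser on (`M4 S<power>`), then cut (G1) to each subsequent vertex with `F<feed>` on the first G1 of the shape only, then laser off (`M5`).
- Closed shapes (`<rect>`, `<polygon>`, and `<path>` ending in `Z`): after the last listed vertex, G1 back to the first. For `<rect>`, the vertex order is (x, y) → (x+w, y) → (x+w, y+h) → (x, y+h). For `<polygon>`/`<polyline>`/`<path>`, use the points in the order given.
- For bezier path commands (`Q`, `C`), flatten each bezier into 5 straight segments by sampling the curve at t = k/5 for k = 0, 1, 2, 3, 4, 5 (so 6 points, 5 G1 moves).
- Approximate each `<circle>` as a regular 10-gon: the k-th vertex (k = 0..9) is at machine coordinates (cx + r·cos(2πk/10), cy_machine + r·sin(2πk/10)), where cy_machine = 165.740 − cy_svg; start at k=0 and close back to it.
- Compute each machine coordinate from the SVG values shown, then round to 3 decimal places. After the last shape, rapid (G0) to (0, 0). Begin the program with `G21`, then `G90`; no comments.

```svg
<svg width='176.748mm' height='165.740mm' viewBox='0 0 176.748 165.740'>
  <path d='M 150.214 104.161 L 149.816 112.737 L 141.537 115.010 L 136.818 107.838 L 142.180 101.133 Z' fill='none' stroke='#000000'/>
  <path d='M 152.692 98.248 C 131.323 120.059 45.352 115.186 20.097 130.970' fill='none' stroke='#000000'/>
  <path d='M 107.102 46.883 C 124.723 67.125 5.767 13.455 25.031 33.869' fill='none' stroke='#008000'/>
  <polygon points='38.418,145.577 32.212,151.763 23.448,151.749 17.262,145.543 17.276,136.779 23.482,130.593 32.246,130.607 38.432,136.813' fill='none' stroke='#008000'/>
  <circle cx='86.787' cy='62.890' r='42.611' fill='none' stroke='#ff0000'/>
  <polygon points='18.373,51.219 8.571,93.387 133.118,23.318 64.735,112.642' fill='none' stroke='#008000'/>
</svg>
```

viewBox `0 0 176.748 165.740` with mm width/height → 1 unit = 1 mm. Flip: y_m = 165.740 − y_svg.

**Shape 1** — `<path>` regular polygon, stroke `#000000` → engrave (S327, F2737). Machine vertices: (150.214,61.579) → (149.816,53.003) → (141.537,50.730) → (136.818,57.902) → (142.180,64.607) → (150.214,61.579). Closed: final G1 returns to the first vertex.

**Shape 2** — `<path>` cubic bezier, stroke `#000000` → engrave (S327, F2737). Control points (SVG): P0=(152.692,98.248), P1=(131.323,120.059), P2=(45.352,115.186), P3=(20.097,130.970); sampled at t=k/5. Machine vertices: (152.692,67.492) → (133.121,57.229) → (104.061,51.097) → (71.526,46.825) → (41.533,42.140) → (20.097,34.770). Open path.

**Shape 3** — `<path>` cubic bezier, stroke `#008000` → cut (S960, F1051). Control points (SVG): P0=(107.102,46.883), P1=(124.723,67.125), P2=(5.767,13.455), P3=(25.031,33.869); sampled at t=k/5. Machine vertices: (107.102,118.857) → (103.484,114.397) → (80.277,120.573) → (50.673,130.279) → (27.861,136.413) → (25.031,131.871). Open path.

**Shape 4** — `<polygon>` regular polygon, stroke `#008000` → cut (S960, F1051). Machine vertices: (38.418,20.163) → (32.212,13.977) → (23.448,13.991) → (17.262,20.197) → (17.276,28.961) → (23.482,35.147) → (32.246,35.133) → (38.432,28.927) → (38.418,20.163). Closed: final G1 returns to the first vertex.

**Shape 5** — `<circle>` circle, stroke `#ff0000` → score (S514, F1791). Machine vertices: (129.398,102.850) → (121.260,127.896) → (99.955,143.375) → (73.619,143.375) → (52.314,127.896) → (44.176,102.850) → (52.314,77.804) → (73.619,62.325) → (99.955,62.325) → (121.260,77.804) → (129.398,102.850). Closed: final G1 returns to the first vertex.

**Shape 6** — `<polygon>` closed polygon, stroke `#008000` → cut (S960, F1051). Machine vertices: (18.373,114.521) → (8.571,72.353) → (133.118,142.422) → (64.735,53.098) → (18.373,114.521). Closed: final G1 returns to the first vertex.

G21
G90
G0 X150.214 Y61.579
M4 S327
G1 X149.816 Y53.003 F2737
G1 X141.537 Y50.730
G1 X136.818 Y57.902
G1 X142.180 Y64.607
G1 X150.214 Y61.579
M5
G0 X152.692 Y67.492
M4 S327
G1 X133.121 Y57.229 F2737
G1 X104.061 Y51.097
G1 X71.526 Y46.825
G1 X41.533 Y42.140
G1 X20.097 Y34.770
M5
G0 X107.102 Y118.857
M4 S960
G1 X103.484 Y114.397 F1051
G1 X80.277 Y120.573
G1 X50.673 Y130.279
G1 X27.861 Y136.413
G1 X25.031 Y131.871
M5
G0 X38.418 Y20.163
M4 S960
G1 X32.212 Y13.977 F1051
G1 X23.448 Y13.991
G1 X17.262 Y20.197
G1 X17.276 Y28.961
G1 X23.482 Y35.147
G1 X32.246 Y35.133
G1 X38.432 Y28.927
G1 X38.418 Y20.163
M5
G0 X129.398 Y102.850
M4 S514
G1 X121.260 Y127.896 F1791
G1 X99.955 Y143.375
G1 X73.619 Y143.375
G1 X52.314 Y127.896
G1 X44.176 Y102.850
G1 X52.314 Y77.804
G1 X73.619 Y62.325
G1 X99.955 Y62.325
G1 X121.260 Y77.804
G1 X129.398 Y102.850
M5
G0 X18.373 Y114.521
M4 S960
G1 X8.571 Y72.353 F1051
G1 X133.118 Y142.422
G1 X64.735 Y53.098
G1 X18.373 Y114.521
M5
G0 X0.000 Y0.000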